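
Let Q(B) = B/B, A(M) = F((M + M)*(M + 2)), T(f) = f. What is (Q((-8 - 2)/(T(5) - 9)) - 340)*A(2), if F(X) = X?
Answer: -5424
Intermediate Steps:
A(M) = 2*M*(2 + M) (A(M) = (M + M)*(M + 2) = (2*M)*(2 + M) = 2*M*(2 + M))
Q(B) = 1
(Q((-8 - 2)/(T(5) - 9)) - 340)*A(2) = (1 - 340)*(2*2*(2 + 2)) = -678*2*4 = -339*16 = -5424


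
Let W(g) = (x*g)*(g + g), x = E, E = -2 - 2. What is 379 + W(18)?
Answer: -2213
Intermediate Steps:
E = -4
x = -4
W(g) = -8*g**2 (W(g) = (-4*g)*(g + g) = (-4*g)*(2*g) = -8*g**2)
379 + W(18) = 379 - 8*18**2 = 379 - 8*324 = 379 - 2592 = -2213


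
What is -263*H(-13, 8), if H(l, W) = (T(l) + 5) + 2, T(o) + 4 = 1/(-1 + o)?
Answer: -10783/14 ≈ -770.21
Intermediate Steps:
T(o) = -4 + 1/(-1 + o)
H(l, W) = 7 + (5 - 4*l)/(-1 + l) (H(l, W) = ((5 - 4*l)/(-1 + l) + 5) + 2 = (5 + (5 - 4*l)/(-1 + l)) + 2 = 7 + (5 - 4*l)/(-1 + l))
-263*H(-13, 8) = -263*(-2 + 3*(-13))/(-1 - 13) = -263*(-2 - 39)/(-14) = -(-263)*(-41)/14 = -263*41/14 = -10783/14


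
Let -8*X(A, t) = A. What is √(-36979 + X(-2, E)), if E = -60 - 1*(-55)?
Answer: 3*I*√16435/2 ≈ 192.3*I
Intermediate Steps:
E = -5 (E = -60 + 55 = -5)
X(A, t) = -A/8
√(-36979 + X(-2, E)) = √(-36979 - ⅛*(-2)) = √(-36979 + ¼) = √(-147915/4) = 3*I*√16435/2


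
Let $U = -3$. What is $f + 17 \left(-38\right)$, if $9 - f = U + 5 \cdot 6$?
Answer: $-664$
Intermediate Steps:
$f = -18$ ($f = 9 - \left(-3 + 5 \cdot 6\right) = 9 - \left(-3 + 30\right) = 9 - 27 = -18$)
$f + 17 \left(-38\right) = -18 + 17 \left(-38\right) = -18 - 646 = -664$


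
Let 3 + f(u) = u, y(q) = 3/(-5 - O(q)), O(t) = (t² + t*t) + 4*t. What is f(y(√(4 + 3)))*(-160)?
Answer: 42880/83 - 640*√7/83 ≈ 496.23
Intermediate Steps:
O(t) = 2*t² + 4*t (O(t) = (t² + t²) + 4*t = 2*t² + 4*t)
y(q) = 3/(-5 - 2*q*(2 + q))
f(u) = -3 + u
f(y(√(4 + 3)))*(-160) = (-3 - 3/(5 + 2*√(4 + 3)*(2 + √(4 + 3))))*(-160) = (-3 - 3/(5 + 2*√7*(2 + √7)))*(-160) = 480 + 480/(5 + 2*√7*(2 + √7))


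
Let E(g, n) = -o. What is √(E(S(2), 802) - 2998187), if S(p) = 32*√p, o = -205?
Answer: I*√2997982 ≈ 1731.5*I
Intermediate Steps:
E(g, n) = 205 (E(g, n) = -1*(-205) = 205)
√(E(S(2), 802) - 2998187) = √(205 - 2998187) = √(-2997982) = I*√2997982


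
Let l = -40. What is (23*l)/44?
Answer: -230/11 ≈ -20.909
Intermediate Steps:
(23*l)/44 = (23*(-40))/44 = -920*1/44 = -230/11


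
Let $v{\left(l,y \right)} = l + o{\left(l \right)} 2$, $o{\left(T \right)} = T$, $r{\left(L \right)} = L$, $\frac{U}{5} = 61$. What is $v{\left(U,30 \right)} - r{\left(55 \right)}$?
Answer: $860$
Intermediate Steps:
$U = 305$ ($U = 5 \cdot 61 = 305$)
$v{\left(l,y \right)} = 3 l$ ($v{\left(l,y \right)} = l + l 2 = l + 2 l = 3 l$)
$v{\left(U,30 \right)} - r{\left(55 \right)} = 3 \cdot 305 - 55 = 915 - 55 = 860$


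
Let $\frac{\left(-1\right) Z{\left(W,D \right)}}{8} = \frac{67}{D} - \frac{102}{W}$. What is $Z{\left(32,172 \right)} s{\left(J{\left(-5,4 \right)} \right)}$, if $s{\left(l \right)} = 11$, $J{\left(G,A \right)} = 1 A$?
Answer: $\frac{21175}{86} \approx 246.22$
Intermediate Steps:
$J{\left(G,A \right)} = A$
$Z{\left(W,D \right)} = - \frac{536}{D} + \frac{816}{W}$ ($Z{\left(W,D \right)} = - 8 \left(\frac{67}{D} - \frac{102}{W}\right) = - 8 \left(- \frac{102}{W} + \frac{67}{D}\right) = - \frac{536}{D} + \frac{816}{W}$)
$Z{\left(32,172 \right)} s{\left(J{\left(-5,4 \right)} \right)} = \left(- \frac{536}{172} + \frac{816}{32}\right) 11 = \left(\left(-536\right) \frac{1}{172} + 816 \cdot \frac{1}{32}\right) 11 = \left(- \frac{134}{43} + \frac{51}{2}\right) 11 = \frac{1925}{86} \cdot 11 = \frac{21175}{86}$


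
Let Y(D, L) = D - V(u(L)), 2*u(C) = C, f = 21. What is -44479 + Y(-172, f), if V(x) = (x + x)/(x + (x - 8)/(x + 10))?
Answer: -38892743/871 ≈ -44653.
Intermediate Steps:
u(C) = C/2
V(x) = 2*x/(x + (-8 + x)/(10 + x)) (V(x) = (2*x)/(x + (-8 + x)/(10 + x)) = 2*x/(x + (-8 + x)/(10 + x)))
Y(D, L) = D - L*(10 + L/2)/(-8 + L**2/4 + 11*L/2) (Y(D, L) = D - 2*L/2*(10 + L/2)/(-8 + (L/2)**2 + 11*(L/2)) = D - 2*L/2*(10 + L/2)/(-8 + L**2/4 + 11*L/2) = D - L*(10 + L/2)/(-8 + L**2/4 + 11*L/2))
-44479 + Y(-172, f) = -44479 + (-172*(-32 + 21**2 + 22*21) - 2*21*(20 + 21))/(-32 + 21**2 + 22*21) = -44479 + (-172*(-32 + 441 + 462) - 2*21*41)/(-32 + 441 + 462) = -44479 + (-172*871 - 1722)/871 = -44479 + (-149812 - 1722)/871 = -44479 + (1/871)*(-151534) = -44479 - 151534/871 = -38892743/871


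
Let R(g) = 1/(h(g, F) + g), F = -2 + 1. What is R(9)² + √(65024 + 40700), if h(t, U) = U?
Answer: 1/64 + 2*√26431 ≈ 325.17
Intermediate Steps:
F = -1
R(g) = 1/(-1 + g)
R(9)² + √(65024 + 40700) = (1/(-1 + 9))² + √(65024 + 40700) = (1/8)² + √105724 = (⅛)² + 2*√26431 = 1/64 + 2*√26431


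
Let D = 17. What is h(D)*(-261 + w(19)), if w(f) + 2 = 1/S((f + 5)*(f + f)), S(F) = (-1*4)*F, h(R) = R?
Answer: -16310225/3648 ≈ -4471.0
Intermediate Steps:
S(F) = -4*F
w(f) = -2 - 1/(8*f*(5 + f)) (w(f) = -2 + 1/(-4*(f + 5)*(f + f)) = -2 + 1/(-4*(5 + f)*2*f) = -2 + 1/(-8*f*(5 + f)) = -2 - 1/(8*f*(5 + f)))
h(D)*(-261 + w(19)) = 17*(-261 + (⅛)*(1 + 16*19² + 80*19)/(19*(-5 - 1*19))) = 17*(-261 + (⅛)*(1/19)*(1 + 16*361 + 1520)/(-5 - 19)) = 17*(-261 + (⅛)*(1/19)*(1 + 5776 + 1520)/(-24)) = 17*(-261 + (⅛)*(1/19)*(-1/24)*7297) = 17*(-261 - 7297/3648) = 17*(-959425/3648) = -16310225/3648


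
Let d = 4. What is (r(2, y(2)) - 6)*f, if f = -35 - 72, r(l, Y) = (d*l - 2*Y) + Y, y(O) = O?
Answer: 0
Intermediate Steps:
r(l, Y) = -Y + 4*l (r(l, Y) = (4*l - 2*Y) + Y = (-2*Y + 4*l) + Y = -Y + 4*l)
f = -107
(r(2, y(2)) - 6)*f = ((-1*2 + 4*2) - 6)*(-107) = ((-2 + 8) - 6)*(-107) = (6 - 6)*(-107) = 0*(-107) = 0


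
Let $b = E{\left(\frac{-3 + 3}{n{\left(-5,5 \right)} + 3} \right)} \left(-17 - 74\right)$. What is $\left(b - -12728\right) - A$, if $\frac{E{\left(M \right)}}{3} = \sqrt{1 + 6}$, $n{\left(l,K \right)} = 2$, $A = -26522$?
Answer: $39250 - 273 \sqrt{7} \approx 38528.0$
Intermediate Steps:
$E{\left(M \right)} = 3 \sqrt{7}$ ($E{\left(M \right)} = 3 \sqrt{1 + 6} = 3 \sqrt{7}$)
$b = - 273 \sqrt{7}$ ($b = 3 \sqrt{7} \left(-17 - 74\right) = 3 \sqrt{7} \left(-91\right) = - 273 \sqrt{7} \approx -722.29$)
$\left(b - -12728\right) - A = \left(- 273 \sqrt{7} - -12728\right) - -26522 = \left(- 273 \sqrt{7} + 12728\right) + 26522 = \left(12728 - 273 \sqrt{7}\right) + 26522 = 39250 - 273 \sqrt{7}$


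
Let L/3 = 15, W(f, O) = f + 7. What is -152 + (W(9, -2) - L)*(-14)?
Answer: 254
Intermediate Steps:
W(f, O) = 7 + f
L = 45 (L = 3*15 = 45)
-152 + (W(9, -2) - L)*(-14) = -152 + ((7 + 9) - 1*45)*(-14) = -152 + (16 - 45)*(-14) = -152 - 29*(-14) = -152 + 406 = 254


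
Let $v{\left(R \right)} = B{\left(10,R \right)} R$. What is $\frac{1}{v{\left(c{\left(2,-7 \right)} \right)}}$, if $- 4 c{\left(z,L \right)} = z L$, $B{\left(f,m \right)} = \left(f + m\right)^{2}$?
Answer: $\frac{8}{5103} \approx 0.0015677$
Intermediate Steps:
$c{\left(z,L \right)} = - \frac{L z}{4}$ ($c{\left(z,L \right)} = - \frac{z L}{4} = - \frac{L z}{4}$)
$v{\left(R \right)} = R \left(10 + R\right)^{2}$ ($v{\left(R \right)} = \left(10 + R\right)^{2} R = R \left(10 + R\right)^{2}$)
$\frac{1}{v{\left(c{\left(2,-7 \right)} \right)}} = \frac{1}{\left(- \frac{1}{4}\right) \left(-7\right) 2 \left(10 - \left(- \frac{7}{4}\right) 2\right)^{2}} = \frac{1}{\frac{7}{2} \left(10 + \frac{7}{2}\right)^{2}} = \frac{1}{\frac{7}{2} \left(\frac{27}{2}\right)^{2}} = \frac{1}{\frac{7}{2} \cdot \frac{729}{4}} = \frac{1}{\frac{5103}{8}} = \frac{8}{5103}$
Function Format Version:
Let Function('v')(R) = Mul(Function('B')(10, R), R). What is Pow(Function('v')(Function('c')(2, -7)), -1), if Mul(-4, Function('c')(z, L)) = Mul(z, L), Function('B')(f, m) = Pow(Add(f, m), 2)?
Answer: Rational(8, 5103) ≈ 0.0015677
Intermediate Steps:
Function('c')(z, L) = Mul(Rational(-1, 4), L, z) (Function('c')(z, L) = Mul(Rational(-1, 4), Mul(z, L)) = Mul(Rational(-1, 4), Mul(L, z)) = Mul(Rational(-1, 4), L, z))
Function('v')(R) = Mul(R, Pow(Add(10, R), 2)) (Function('v')(R) = Mul(Pow(Add(10, R), 2), R) = Mul(R, Pow(Add(10, R), 2)))
Pow(Function('v')(Function('c')(2, -7)), -1) = Pow(Mul(Mul(Rational(-1, 4), -7, 2), Pow(Add(10, Mul(Rational(-1, 4), -7, 2)), 2)), -1) = Pow(Mul(Rational(7, 2), Pow(Add(10, Rational(7, 2)), 2)), -1) = Pow(Mul(Rational(7, 2), Pow(Rational(27, 2), 2)), -1) = Pow(Mul(Rational(7, 2), Rational(729, 4)), -1) = Pow(Rational(5103, 8), -1) = Rational(8, 5103)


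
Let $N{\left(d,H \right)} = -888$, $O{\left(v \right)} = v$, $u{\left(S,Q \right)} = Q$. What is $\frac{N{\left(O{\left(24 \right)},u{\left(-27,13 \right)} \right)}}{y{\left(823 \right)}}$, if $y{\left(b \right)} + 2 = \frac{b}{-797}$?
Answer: $\frac{707736}{2417} \approx 292.82$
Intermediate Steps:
$y{\left(b \right)} = -2 - \frac{b}{797}$ ($y{\left(b \right)} = -2 + \frac{b}{-797} = -2 + b \left(- \frac{1}{797}\right) = -2 - \frac{b}{797}$)
$\frac{N{\left(O{\left(24 \right)},u{\left(-27,13 \right)} \right)}}{y{\left(823 \right)}} = - \frac{888}{-2 - \frac{823}{797}} = - \frac{888}{- \frac{2417}{797}} = \left(-888\right) \left(- \frac{797}{2417}\right) = \frac{707736}{2417}$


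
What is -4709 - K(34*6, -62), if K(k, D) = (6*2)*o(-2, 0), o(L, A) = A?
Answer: -4709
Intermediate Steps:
K(k, D) = 0 (K(k, D) = (6*2)*0 = 12*0 = 0)
-4709 - K(34*6, -62) = -4709 - 1*0 = -4709 + 0 = -4709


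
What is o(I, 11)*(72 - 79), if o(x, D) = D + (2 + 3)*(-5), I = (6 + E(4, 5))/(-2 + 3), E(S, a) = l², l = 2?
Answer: 98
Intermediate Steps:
E(S, a) = 4 (E(S, a) = 2² = 4)
I = 10 (I = (6 + 4)/(-2 + 3) = 10/1 = 10*1 = 10)
o(x, D) = -25 + D (o(x, D) = D + 5*(-5) = D - 25 = -25 + D)
o(I, 11)*(72 - 79) = (-25 + 11)*(72 - 79) = -14*(-7) = 98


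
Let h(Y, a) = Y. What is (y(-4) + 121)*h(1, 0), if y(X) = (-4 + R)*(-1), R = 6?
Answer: 119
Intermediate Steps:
y(X) = -2 (y(X) = (-4 + 6)*(-1) = 2*(-1) = -2)
(y(-4) + 121)*h(1, 0) = (-2 + 121)*1 = 119*1 = 119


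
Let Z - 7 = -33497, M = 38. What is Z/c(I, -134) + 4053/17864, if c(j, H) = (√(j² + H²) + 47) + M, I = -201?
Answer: 1823564057/32622216 - 1121915*√13/25566 ≈ -102.32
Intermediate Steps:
Z = -33490 (Z = 7 - 33497 = -33490)
c(j, H) = 85 + √(H² + j²) (c(j, H) = (√(j² + H²) + 47) + 38 = (√(H² + j²) + 47) + 38 = (47 + √(H² + j²)) + 38 = 85 + √(H² + j²))
Z/c(I, -134) + 4053/17864 = -33490/(85 + √((-134)² + (-201)²)) + 4053/17864 = -33490/(85 + √(17956 + 40401)) + 4053*(1/17864) = -33490/(85 + √58357) + 579/2552 = -33490/(85 + 67*√13) + 579/2552 = 579/2552 - 33490/(85 + 67*√13)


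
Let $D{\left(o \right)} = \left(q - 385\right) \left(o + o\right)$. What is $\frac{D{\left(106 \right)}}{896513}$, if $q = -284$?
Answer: $- \frac{141828}{896513} \approx -0.1582$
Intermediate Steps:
$D{\left(o \right)} = - 1338 o$ ($D{\left(o \right)} = \left(-284 - 385\right) \left(o + o\right) = - 669 \cdot 2 o = - 1338 o$)
$\frac{D{\left(106 \right)}}{896513} = \frac{\left(-1338\right) 106}{896513} = \left(-141828\right) \frac{1}{896513} = - \frac{141828}{896513}$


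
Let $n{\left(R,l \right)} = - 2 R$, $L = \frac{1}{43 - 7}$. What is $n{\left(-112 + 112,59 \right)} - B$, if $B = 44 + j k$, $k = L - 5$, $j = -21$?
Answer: $- \frac{1781}{12} \approx -148.42$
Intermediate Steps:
$L = \frac{1}{36} \approx 0.027778$
$k = - \frac{179}{36}$ ($k = \frac{1}{36} - 5 = - \frac{179}{36} \approx -4.9722$)
$B = \frac{1781}{12}$ ($B = 44 - - \frac{1253}{12} = 44 + \frac{1253}{12} = \frac{1781}{12} \approx 148.42$)
$n{\left(-112 + 112,59 \right)} - B = - 2 \left(-112 + 112\right) - \frac{1781}{12} = \left(-2\right) 0 - \frac{1781}{12} = 0 - \frac{1781}{12} = - \frac{1781}{12}$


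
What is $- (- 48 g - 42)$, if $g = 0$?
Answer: $42$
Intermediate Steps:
$- (- 48 g - 42) = - (\left(-48\right) 0 - 42) = - (0 - 42) = \left(-1\right) \left(-42\right) = 42$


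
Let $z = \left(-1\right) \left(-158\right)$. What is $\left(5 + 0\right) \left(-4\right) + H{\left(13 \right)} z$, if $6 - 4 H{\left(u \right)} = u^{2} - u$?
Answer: $-5945$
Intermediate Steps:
$H{\left(u \right)} = \frac{3}{2} - \frac{u^{2}}{4} + \frac{u}{4}$ ($H{\left(u \right)} = \frac{3}{2} - \frac{u^{2} - u}{4} = \frac{3}{2} - \left(- \frac{u}{4} + \frac{u^{2}}{4}\right) = \frac{3}{2} - \frac{u^{2}}{4} + \frac{u}{4}$)
$z = 158$
$\left(5 + 0\right) \left(-4\right) + H{\left(13 \right)} z = \left(5 + 0\right) \left(-4\right) + \left(\frac{3}{2} - \frac{13^{2}}{4} + \frac{1}{4} \cdot 13\right) 158 = 5 \left(-4\right) + \left(\frac{3}{2} - \frac{169}{4} + \frac{13}{4}\right) 158 = -20 + \left(\frac{3}{2} - \frac{169}{4} + \frac{13}{4}\right) 158 = -20 - 5925 = -5945$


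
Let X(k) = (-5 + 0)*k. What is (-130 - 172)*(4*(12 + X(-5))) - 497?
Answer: -45193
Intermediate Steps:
X(k) = -5*k
(-130 - 172)*(4*(12 + X(-5))) - 497 = (-130 - 172)*(4*(12 - 5*(-5))) - 497 = -1208*(12 + 25) - 497 = -1208*37 - 497 = -302*148 - 497 = -44696 - 497 = -45193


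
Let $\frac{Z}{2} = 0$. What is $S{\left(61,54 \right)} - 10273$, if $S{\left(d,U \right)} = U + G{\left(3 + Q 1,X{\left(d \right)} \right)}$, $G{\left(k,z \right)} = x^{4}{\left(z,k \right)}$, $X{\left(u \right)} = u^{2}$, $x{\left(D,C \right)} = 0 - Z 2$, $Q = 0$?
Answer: $-10219$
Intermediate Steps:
$Z = 0$ ($Z = 2 \cdot 0 = 0$)
$x{\left(D,C \right)} = 0$ ($x{\left(D,C \right)} = 0 - 0 \cdot 2 = 0 - 0 = 0 + 0 = 0$)
$G{\left(k,z \right)} = 0$ ($G{\left(k,z \right)} = 0^{4} = 0$)
$S{\left(d,U \right)} = U$ ($S{\left(d,U \right)} = U + 0 = U$)
$S{\left(61,54 \right)} - 10273 = 54 - 10273 = -10219$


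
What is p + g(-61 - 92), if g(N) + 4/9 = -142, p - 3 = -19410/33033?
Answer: -13877035/99099 ≈ -140.03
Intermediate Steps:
p = 26563/11011 (p = 3 - 19410/33033 = 3 - 19410*1/33033 = 3 - 6470/11011 = 26563/11011 ≈ 2.4124)
g(N) = -1282/9 (g(N) = -4/9 - 142 = -1282/9)
p + g(-61 - 92) = 26563/11011 - 1282/9 = -13877035/99099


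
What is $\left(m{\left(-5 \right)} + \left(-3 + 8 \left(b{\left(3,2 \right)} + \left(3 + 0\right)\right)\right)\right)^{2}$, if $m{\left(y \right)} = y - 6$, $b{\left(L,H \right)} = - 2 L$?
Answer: $1444$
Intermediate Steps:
$m{\left(y \right)} = -6 + y$ ($m{\left(y \right)} = y - 6 = -6 + y$)
$\left(m{\left(-5 \right)} + \left(-3 + 8 \left(b{\left(3,2 \right)} + \left(3 + 0\right)\right)\right)\right)^{2} = \left(\left(-6 - 5\right) + \left(-3 + 8 \left(\left(-2\right) 3 + \left(3 + 0\right)\right)\right)\right)^{2} = \left(-11 + \left(-3 + 8 \left(-6 + 3\right)\right)\right)^{2} = \left(-11 + \left(-3 + 8 \left(-3\right)\right)\right)^{2} = \left(-11 - 27\right)^{2} = \left(-38\right)^{2} = 1444$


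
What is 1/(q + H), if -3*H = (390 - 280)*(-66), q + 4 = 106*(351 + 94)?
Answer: 1/49586 ≈ 2.0167e-5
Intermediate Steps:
q = 47166 (q = -4 + 106*(351 + 94) = -4 + 106*445 = -4 + 47170 = 47166)
H = 2420 (H = -(390 - 280)*(-66)/3 = -110*(-66)/3 = -⅓*(-7260) = 2420)
1/(q + H) = 1/(47166 + 2420) = 1/49586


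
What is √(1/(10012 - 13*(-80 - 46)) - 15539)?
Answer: I*√84359676634/2330 ≈ 124.66*I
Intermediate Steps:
√(1/(10012 - 13*(-80 - 46)) - 15539) = √(1/(10012 - 13*(-126)) - 15539) = √(1/(10012 + 1638) - 15539) = √(1/11650 - 15539) = √(-181029349/11650) = I*√84359676634/2330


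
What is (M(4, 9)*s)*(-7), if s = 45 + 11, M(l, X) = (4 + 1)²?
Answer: -9800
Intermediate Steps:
M(l, X) = 25 (M(l, X) = 5² = 25)
s = 56
(M(4, 9)*s)*(-7) = (25*56)*(-7) = 1400*(-7) = -9800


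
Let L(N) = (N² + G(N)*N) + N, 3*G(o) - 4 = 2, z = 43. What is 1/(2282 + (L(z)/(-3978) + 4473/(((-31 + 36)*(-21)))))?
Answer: 9945/22265888 ≈ 0.00044665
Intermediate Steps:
G(o) = 2 (G(o) = 4/3 + (⅓)*2 = 4/3 + ⅔ = 2)
L(N) = N² + 3*N (L(N) = (N² + 2*N) + N = N² + 3*N)
1/(2282 + (L(z)/(-3978) + 4473/(((-31 + 36)*(-21))))) = 1/(2282 + ((43*(3 + 43))/(-3978) + 4473/(((-31 + 36)*(-21))))) = 1/(2282 + ((43*46)*(-1/3978) + 4473/((5*(-21))))) = 1/(2282 + (1978*(-1/3978) + 4473/(-105))) = 1/(2282 + (-989/1989 + 4473*(-1/105))) = 1/(2282 + (-989/1989 - 213/5)) = 1/(2282 - 428602/9945) = 1/(22265888/9945) = 9945/22265888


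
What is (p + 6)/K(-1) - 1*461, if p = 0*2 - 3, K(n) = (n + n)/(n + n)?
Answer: -458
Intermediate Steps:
K(n) = 1 (K(n) = (2*n)/((2*n)) = (2*n)*(1/(2*n)) = 1)
p = -3 (p = 0 - 3 = -3)
(p + 6)/K(-1) - 1*461 = (-3 + 6)/1 - 1*461 = 1*3 - 461 = 3 - 461 = -458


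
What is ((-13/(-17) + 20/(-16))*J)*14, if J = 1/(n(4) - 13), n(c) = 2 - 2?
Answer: 231/442 ≈ 0.52262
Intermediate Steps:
n(c) = 0
J = -1/13 (J = 1/(0 - 13) = 1/(-13) = -1/13 ≈ -0.076923)
((-13/(-17) + 20/(-16))*J)*14 = ((-13/(-17) + 20/(-16))*(-1/13))*14 = ((-13*(-1/17) + 20*(-1/16))*(-1/13))*14 = ((13/17 - 5/4)*(-1/13))*14 = -33/68*(-1/13)*14 = (33/884)*14 = 231/442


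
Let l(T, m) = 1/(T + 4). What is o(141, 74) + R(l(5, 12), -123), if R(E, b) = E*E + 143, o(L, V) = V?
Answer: 17578/81 ≈ 217.01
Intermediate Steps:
l(T, m) = 1/(4 + T)
R(E, b) = 143 + E² (R(E, b) = E² + 143 = 143 + E²)
o(141, 74) + R(l(5, 12), -123) = 74 + (143 + (1/(4 + 5))²) = 74 + (143 + (1/9)²) = 74 + (143 + (⅑)²) = 74 + (143 + 1/81) = 74 + 11584/81 = 17578/81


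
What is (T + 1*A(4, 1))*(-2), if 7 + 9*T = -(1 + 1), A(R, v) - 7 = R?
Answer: -20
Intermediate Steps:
A(R, v) = 7 + R
T = -1 (T = -7/9 + (-(1 + 1))/9 = -7/9 + (-1*2)/9 = -7/9 + (⅑)*(-2) = -7/9 - 2/9 = -1)
(T + 1*A(4, 1))*(-2) = (-1 + 1*(7 + 4))*(-2) = (-1 + 1*11)*(-2) = (-1 + 11)*(-2) = 10*(-2) = -20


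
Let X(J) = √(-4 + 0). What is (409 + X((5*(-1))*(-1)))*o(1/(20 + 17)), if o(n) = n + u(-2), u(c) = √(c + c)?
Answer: 261/37 + 30268*I/37 ≈ 7.0541 + 818.05*I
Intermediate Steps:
u(c) = √2*√c (u(c) = √(2*c) = √2*√c)
X(J) = 2*I (X(J) = √(-4) = 2*I)
o(n) = n + 2*I (o(n) = n + √2*√(-2) = n + √2*(I*√2) = n + 2*I)
(409 + X((5*(-1))*(-1)))*o(1/(20 + 17)) = (409 + 2*I)*(1/(20 + 17) + 2*I) = (409 + 2*I)*(1/37 + 2*I)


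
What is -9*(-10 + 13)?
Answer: -27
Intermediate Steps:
-9*(-10 + 13) = -9*3 = -27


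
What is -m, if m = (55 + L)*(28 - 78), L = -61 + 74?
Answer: 3400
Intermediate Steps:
L = 13
m = -3400 (m = (55 + 13)*(28 - 78) = 68*(-50) = -3400)
-m = -1*(-3400) = 3400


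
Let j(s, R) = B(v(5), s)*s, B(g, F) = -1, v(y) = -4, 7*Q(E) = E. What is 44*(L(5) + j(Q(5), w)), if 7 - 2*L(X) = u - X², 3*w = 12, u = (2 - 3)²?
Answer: 4554/7 ≈ 650.57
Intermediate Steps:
Q(E) = E/7
u = 1 (u = (-1)² = 1)
w = 4 (w = (⅓)*12 = 4)
L(X) = 3 + X²/2 (L(X) = 7/2 - (1 - X²)/2 = 7/2 + (-½ + X²/2) = 3 + X²/2)
j(s, R) = -s
44*(L(5) + j(Q(5), w)) = 44*((3 + (½)*5²) - 5/7) = 44*((3 + (½)*25) - 1*5/7) = 44*((3 + 25/2) - 5/7) = 44*(31/2 - 5/7) = 44*(207/14) = 4554/7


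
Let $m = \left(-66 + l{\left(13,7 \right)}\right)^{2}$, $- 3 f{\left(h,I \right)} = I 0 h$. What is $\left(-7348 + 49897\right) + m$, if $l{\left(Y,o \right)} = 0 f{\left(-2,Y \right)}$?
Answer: $46905$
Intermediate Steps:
$f{\left(h,I \right)} = 0$ ($f{\left(h,I \right)} = - \frac{I 0 h}{3} = - \frac{0 h}{3} = \left(- \frac{1}{3}\right) 0 = 0$)
$l{\left(Y,o \right)} = 0$ ($l{\left(Y,o \right)} = 0 \cdot 0 = 0$)
$m = 4356$ ($m = \left(-66 + 0\right)^{2} = \left(-66\right)^{2} = 4356$)
$\left(-7348 + 49897\right) + m = \left(-7348 + 49897\right) + 4356 = 42549 + 4356 = 46905$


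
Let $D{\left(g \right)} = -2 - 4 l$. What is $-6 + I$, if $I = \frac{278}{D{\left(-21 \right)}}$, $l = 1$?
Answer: $- \frac{157}{3} \approx -52.333$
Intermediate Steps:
$D{\left(g \right)} = -6$ ($D{\left(g \right)} = -2 - 4 = -6$)
$I = - \frac{139}{3}$ ($I = \frac{278}{-6} = 278 \left(- \frac{1}{6}\right) = - \frac{139}{3} \approx -46.333$)
$-6 + I = -6 - \frac{139}{3} = - \frac{157}{3}$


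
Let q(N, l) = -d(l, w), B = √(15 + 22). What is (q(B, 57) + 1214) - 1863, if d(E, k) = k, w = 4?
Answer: -653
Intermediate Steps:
B = √37 ≈ 6.0828
q(N, l) = -4 (q(N, l) = -1*4 = -4)
(q(B, 57) + 1214) - 1863 = (-4 + 1214) - 1863 = 1210 - 1863 = -653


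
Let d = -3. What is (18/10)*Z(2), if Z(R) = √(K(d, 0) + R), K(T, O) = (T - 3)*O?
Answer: 9*√2/5 ≈ 2.5456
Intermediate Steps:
K(T, O) = O*(-3 + T) (K(T, O) = (-3 + T)*O = O*(-3 + T))
Z(R) = √R (Z(R) = √(0*(-3 - 3) + R) = √(0*(-6) + R) = √(0 + R) = √R)
(18/10)*Z(2) = (18/10)*√2 = ((⅒)*18)*√2 = 9*√2/5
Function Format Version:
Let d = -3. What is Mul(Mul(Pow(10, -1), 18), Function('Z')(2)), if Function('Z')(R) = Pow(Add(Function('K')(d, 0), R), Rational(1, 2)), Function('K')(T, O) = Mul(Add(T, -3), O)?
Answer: Mul(Rational(9, 5), Pow(2, Rational(1, 2))) ≈ 2.5456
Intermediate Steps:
Function('K')(T, O) = Mul(O, Add(-3, T)) (Function('K')(T, O) = Mul(Add(-3, T), O) = Mul(O, Add(-3, T)))
Function('Z')(R) = Pow(R, Rational(1, 2)) (Function('Z')(R) = Pow(Add(Mul(0, Add(-3, -3)), R), Rational(1, 2)) = Pow(Add(Mul(0, -6), R), Rational(1, 2)) = Pow(Add(0, R), Rational(1, 2)) = Pow(R, Rational(1, 2)))
Mul(Mul(Pow(10, -1), 18), Function('Z')(2)) = Mul(Mul(Pow(10, -1), 18), Pow(2, Rational(1, 2))) = Mul(Mul(Rational(1, 10), 18), Pow(2, Rational(1, 2))) = Mul(Rational(9, 5), Pow(2, Rational(1, 2)))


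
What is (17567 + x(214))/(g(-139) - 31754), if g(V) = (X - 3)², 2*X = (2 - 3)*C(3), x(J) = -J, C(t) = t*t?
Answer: -9916/18113 ≈ -0.54745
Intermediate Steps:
C(t) = t²
X = -9/2 (X = ((2 - 3)*3²)/2 = (-1*9)/2 = (½)*(-9) = -9/2 ≈ -4.5000)
g(V) = 225/4 (g(V) = (-9/2 - 3)² = (-15/2)² = 225/4)
(17567 + x(214))/(g(-139) - 31754) = (17567 - 1*214)/(225/4 - 31754) = (17567 - 214)/(-126791/4) = 17353*(-4/126791) = -9916/18113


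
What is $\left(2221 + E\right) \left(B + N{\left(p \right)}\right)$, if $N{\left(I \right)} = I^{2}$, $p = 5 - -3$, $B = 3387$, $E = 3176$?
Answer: $18625047$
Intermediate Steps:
$p = 8$ ($p = 5 + 3 = 8$)
$\left(2221 + E\right) \left(B + N{\left(p \right)}\right) = \left(2221 + 3176\right) \left(3387 + 8^{2}\right) = 5397 \left(3387 + 64\right) = 5397 \cdot 3451 = 18625047$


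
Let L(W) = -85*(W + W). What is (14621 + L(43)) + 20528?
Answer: 27839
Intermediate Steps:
L(W) = -170*W
(14621 + L(43)) + 20528 = (14621 - 170*43) + 20528 = (14621 - 7310) + 20528 = 7311 + 20528 = 27839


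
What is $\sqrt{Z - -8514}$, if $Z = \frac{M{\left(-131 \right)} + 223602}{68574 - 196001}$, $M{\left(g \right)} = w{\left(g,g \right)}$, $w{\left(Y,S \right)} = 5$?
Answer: $\frac{\sqrt{138218776191917}}{127427} \approx 92.262$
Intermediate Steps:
$M{\left(g \right)} = 5$
$Z = - \frac{223607}{127427}$ ($Z = \frac{5 + 223602}{68574 - 196001} = \frac{223607}{-127427} = 223607 \left(- \frac{1}{127427}\right) = - \frac{223607}{127427} \approx -1.7548$)
$\sqrt{Z - -8514} = \sqrt{- \frac{223607}{127427} - -8514} = \sqrt{- \frac{223607}{127427} + \left(8640 - 126\right)} = \sqrt{- \frac{223607}{127427} + 8514} = \sqrt{\frac{1084689871}{127427}} = \frac{\sqrt{138218776191917}}{127427}$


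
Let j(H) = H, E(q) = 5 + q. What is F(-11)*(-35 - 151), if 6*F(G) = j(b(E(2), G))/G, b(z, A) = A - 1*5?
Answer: -496/11 ≈ -45.091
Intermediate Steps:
b(z, A) = -5 + A (b(z, A) = A - 5 = -5 + A)
F(G) = (-5 + G)/(6*G) (F(G) = ((-5 + G)/G)/6 = (-5 + G)/(6*G))
F(-11)*(-35 - 151) = ((1/6)*(-5 - 11)/(-11))*(-35 - 151) = ((1/6)*(-1/11)*(-16))*(-186) = (8/33)*(-186) = -496/11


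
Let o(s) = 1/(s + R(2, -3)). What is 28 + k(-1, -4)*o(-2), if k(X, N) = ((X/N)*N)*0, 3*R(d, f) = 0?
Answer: 28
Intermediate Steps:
R(d, f) = 0 (R(d, f) = (⅓)*0 = 0)
o(s) = 1/s (o(s) = 1/(s + 0) = 1/s)
k(X, N) = 0 (k(X, N) = X*0 = 0)
28 + k(-1, -4)*o(-2) = 28 + 0/(-2) = 28 + 0*(-½) = 28 + 0 = 28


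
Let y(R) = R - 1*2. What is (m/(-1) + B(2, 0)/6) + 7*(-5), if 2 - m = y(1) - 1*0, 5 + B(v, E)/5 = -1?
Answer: -43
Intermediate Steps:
B(v, E) = -30 (B(v, E) = -25 + 5*(-1) = -25 - 5 = -30)
y(R) = -2 + R (y(R) = R - 2 = -2 + R)
m = 3 (m = 2 - ((-2 + 1) - 1*0) = 2 - (-1 + 0) = 2 - 1*(-1) = 2 + 1 = 3)
(m/(-1) + B(2, 0)/6) + 7*(-5) = (3/(-1) - 30/6) + 7*(-5) = (3*(-1) - 30*⅙) - 35 = (-3 - 5) - 35 = -8 - 35 = -43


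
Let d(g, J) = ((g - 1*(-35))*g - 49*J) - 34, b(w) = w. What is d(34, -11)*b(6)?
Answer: 17106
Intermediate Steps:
d(g, J) = -34 - 49*J + g*(35 + g) (d(g, J) = ((g + 35)*g - 49*J) - 34 = ((35 + g)*g - 49*J) - 34 = (g*(35 + g) - 49*J) - 34 = (-49*J + g*(35 + g)) - 34 = -34 - 49*J + g*(35 + g))
d(34, -11)*b(6) = (-34 + 34² - 49*(-11) + 35*34)*6 = (-34 + 1156 + 539 + 1190)*6 = 2851*6 = 17106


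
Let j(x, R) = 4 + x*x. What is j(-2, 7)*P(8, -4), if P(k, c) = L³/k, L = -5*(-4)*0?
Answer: 0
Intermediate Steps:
L = 0 (L = 20*0 = 0)
j(x, R) = 4 + x²
P(k, c) = 0 (P(k, c) = 0³/k = 0/k = 0)
j(-2, 7)*P(8, -4) = (4 + (-2)²)*0 = (4 + 4)*0 = 8*0 = 0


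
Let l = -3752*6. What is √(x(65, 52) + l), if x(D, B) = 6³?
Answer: 2*I*√5574 ≈ 149.32*I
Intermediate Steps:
x(D, B) = 216
l = -22512
√(x(65, 52) + l) = √(216 - 22512) = √(-22296) = 2*I*√5574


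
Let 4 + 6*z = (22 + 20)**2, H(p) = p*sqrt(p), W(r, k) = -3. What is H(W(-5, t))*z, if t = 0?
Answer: -880*I*sqrt(3) ≈ -1524.2*I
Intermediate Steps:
H(p) = p**(3/2)
z = 880/3 (z = -2/3 + (22 + 20)**2/6 = -2/3 + (1/6)*42**2 = -2/3 + (1/6)*1764 = -2/3 + 294 = 880/3 ≈ 293.33)
H(W(-5, t))*z = (-3)**(3/2)*(880/3) = -3*I*sqrt(3)*(880/3) = -880*I*sqrt(3)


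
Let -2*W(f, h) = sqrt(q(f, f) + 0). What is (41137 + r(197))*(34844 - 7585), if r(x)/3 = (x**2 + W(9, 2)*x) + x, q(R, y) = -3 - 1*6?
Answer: 4311147145 - 48330207*I/2 ≈ 4.3111e+9 - 2.4165e+7*I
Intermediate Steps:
q(R, y) = -9 (q(R, y) = -3 - 6 = -9)
W(f, h) = -3*I/2 (W(f, h) = -sqrt(-9 + 0)/2 = -3*I/2)
r(x) = 3*x + 3*x**2 - 9*I*x/2 (r(x) = 3*((x**2 + (-3*I/2)*x) + x) = 3*((x**2 - 3*I*x/2) + x) = 3*(x + x**2 - 3*I*x/2) = 3*x + 3*x**2 - 9*I*x/2)
(41137 + r(197))*(34844 - 7585) = (41137 + (3/2)*197*(2 - 3*I + 2*197))*(34844 - 7585) = (41137 + (3/2)*197*(2 - 3*I + 394))*27259 = (41137 + (3/2)*197*(396 - 3*I))*27259 = (41137 + (117018 - 1773*I/2))*27259 = (158155 - 1773*I/2)*27259 = 4311147145 - 48330207*I/2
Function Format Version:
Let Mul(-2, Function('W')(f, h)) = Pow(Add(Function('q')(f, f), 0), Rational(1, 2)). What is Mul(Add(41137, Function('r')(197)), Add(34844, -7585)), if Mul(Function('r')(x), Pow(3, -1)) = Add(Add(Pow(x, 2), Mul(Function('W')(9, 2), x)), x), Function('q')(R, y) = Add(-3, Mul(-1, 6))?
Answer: Add(4311147145, Mul(Rational(-48330207, 2), I)) ≈ Add(4.3111e+9, Mul(-2.4165e+7, I))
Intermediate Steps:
Function('q')(R, y) = -9 (Function('q')(R, y) = Add(-3, -6) = -9)
Function('W')(f, h) = Mul(Rational(-3, 2), I) (Function('W')(f, h) = Mul(Rational(-1, 2), Pow(Add(-9, 0), Rational(1, 2))) = Mul(Rational(-1, 2), Pow(-9, Rational(1, 2))) = Mul(Rational(-1, 2), Mul(3, I)) = Mul(Rational(-3, 2), I))
Function('r')(x) = Add(Mul(3, x), Mul(3, Pow(x, 2)), Mul(Rational(-9, 2), I, x)) (Function('r')(x) = Mul(3, Add(Add(Pow(x, 2), Mul(Mul(Rational(-3, 2), I), x)), x)) = Mul(3, Add(Add(Pow(x, 2), Mul(Rational(-3, 2), I, x)), x)) = Mul(3, Add(x, Pow(x, 2), Mul(Rational(-3, 2), I, x))) = Add(Mul(3, x), Mul(3, Pow(x, 2)), Mul(Rational(-9, 2), I, x)))
Mul(Add(41137, Function('r')(197)), Add(34844, -7585)) = Mul(Add(41137, Mul(Rational(3, 2), 197, Add(2, Mul(-3, I), Mul(2, 197)))), Add(34844, -7585)) = Mul(Add(41137, Mul(Rational(3, 2), 197, Add(2, Mul(-3, I), 394))), 27259) = Mul(Add(41137, Mul(Rational(3, 2), 197, Add(396, Mul(-3, I)))), 27259) = Mul(Add(41137, Add(117018, Mul(Rational(-1773, 2), I))), 27259) = Mul(Add(158155, Mul(Rational(-1773, 2), I)), 27259) = Add(4311147145, Mul(Rational(-48330207, 2), I))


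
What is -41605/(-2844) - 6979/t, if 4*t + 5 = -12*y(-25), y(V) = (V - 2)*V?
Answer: 416601629/23050620 ≈ 18.073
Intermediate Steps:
y(V) = V*(-2 + V) (y(V) = (-2 + V)*V = V*(-2 + V))
t = -8105/4 (t = -5/4 + (-(-300)*(-2 - 25))/4 = -5/4 + (-(-300)*(-27))/4 = -5/4 + (-12*675)/4 = -5/4 + (¼)*(-8100) = -5/4 - 2025 = -8105/4 ≈ -2026.3)
-41605/(-2844) - 6979/t = -41605/(-2844) - 6979/(-8105/4) = -41605*(-1/2844) - 6979*(-4/8105) = 41605/2844 + 27916/8105 = 416601629/23050620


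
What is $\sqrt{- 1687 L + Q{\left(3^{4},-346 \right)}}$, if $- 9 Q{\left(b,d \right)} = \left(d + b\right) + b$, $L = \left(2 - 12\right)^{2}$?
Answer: $\frac{2 i \sqrt{379529}}{3} \approx 410.71 i$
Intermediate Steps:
$L = 100$ ($L = \left(2 - 12\right)^{2} = \left(-10\right)^{2} = 100$)
$Q{\left(b,d \right)} = - \frac{2 b}{9} - \frac{d}{9}$ ($Q{\left(b,d \right)} = - \frac{\left(d + b\right) + b}{9} = - \frac{\left(b + d\right) + b}{9} = - \frac{d + 2 b}{9} = - \frac{2 b}{9} - \frac{d}{9}$)
$\sqrt{- 1687 L + Q{\left(3^{4},-346 \right)}} = \sqrt{\left(-1687\right) 100 - \left(- \frac{346}{9} + \frac{2 \cdot 3^{4}}{9}\right)} = \sqrt{-168700 + \left(\left(- \frac{2}{9}\right) 81 + \frac{346}{9}\right)} = \sqrt{-168700 + \left(-18 + \frac{346}{9}\right)} = \sqrt{-168700 + \frac{184}{9}} = \sqrt{- \frac{1518116}{9}} = \frac{2 i \sqrt{379529}}{3}$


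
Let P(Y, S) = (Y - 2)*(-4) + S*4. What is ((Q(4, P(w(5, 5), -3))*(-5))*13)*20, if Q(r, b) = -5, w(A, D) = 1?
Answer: 6500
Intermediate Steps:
P(Y, S) = 8 - 4*Y + 4*S (P(Y, S) = (-2 + Y)*(-4) + 4*S = (8 - 4*Y) + 4*S = 8 - 4*Y + 4*S)
((Q(4, P(w(5, 5), -3))*(-5))*13)*20 = (-5*(-5)*13)*20 = (25*13)*20 = 325*20 = 6500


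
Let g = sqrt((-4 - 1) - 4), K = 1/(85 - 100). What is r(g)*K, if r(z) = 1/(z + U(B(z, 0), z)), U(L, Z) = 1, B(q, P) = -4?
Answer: -1/150 + I/50 ≈ -0.0066667 + 0.02*I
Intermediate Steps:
K = -1/15 (K = 1/(-15) = -1/15 ≈ -0.066667)
g = 3*I (g = sqrt(-5 - 4) = sqrt(-9) = 3*I ≈ 3.0*I)
r(z) = 1/(1 + z) (r(z) = 1/(z + 1) = 1/(1 + z))
r(g)*K = -1/15/(1 + 3*I) = ((1 - 3*I)/10)*(-1/15) = -(1 - 3*I)/150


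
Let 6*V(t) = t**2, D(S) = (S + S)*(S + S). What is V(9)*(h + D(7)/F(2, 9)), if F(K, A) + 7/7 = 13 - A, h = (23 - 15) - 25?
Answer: 1305/2 ≈ 652.50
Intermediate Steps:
D(S) = 4*S**2 (D(S) = (2*S)*(2*S) = 4*S**2)
h = -17 (h = 8 - 25 = -17)
F(K, A) = 12 - A (F(K, A) = -1 + (13 - A) = 12 - A)
V(t) = t**2/6
V(9)*(h + D(7)/F(2, 9)) = ((1/6)*9**2)*(-17 + (4*7**2)/(12 - 1*9)) = ((1/6)*81)*(-17 + (4*49)/(12 - 9)) = 27*(-17 + 196/3)/2 = (27/2)*(145/3) = 1305/2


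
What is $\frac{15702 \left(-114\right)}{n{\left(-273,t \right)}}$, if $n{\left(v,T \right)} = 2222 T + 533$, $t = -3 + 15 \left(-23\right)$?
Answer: $\frac{1790028}{772723} \approx 2.3165$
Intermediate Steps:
$t = -348$ ($t = -3 - 345 = -348$)
$n{\left(v,T \right)} = 533 + 2222 T$
$\frac{15702 \left(-114\right)}{n{\left(-273,t \right)}} = \frac{15702 \left(-114\right)}{533 + 2222 \left(-348\right)} = - \frac{1790028}{533 - 773256} = - \frac{1790028}{-772723} = \left(-1790028\right) \left(- \frac{1}{772723}\right) = \frac{1790028}{772723}$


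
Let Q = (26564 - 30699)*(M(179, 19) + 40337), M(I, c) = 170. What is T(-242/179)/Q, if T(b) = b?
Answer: 242/29981863655 ≈ 8.0716e-9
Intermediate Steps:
Q = -167496445 (Q = (26564 - 30699)*(170 + 40337) = -4135*40507 = -167496445)
T(-242/179)/Q = -242/179/(-167496445) = -242*1/179*(-1/167496445) = -242/179*(-1/167496445) = 242/29981863655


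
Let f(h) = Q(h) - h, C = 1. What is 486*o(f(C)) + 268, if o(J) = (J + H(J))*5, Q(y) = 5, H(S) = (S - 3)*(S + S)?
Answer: 29428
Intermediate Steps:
H(S) = 2*S*(-3 + S) (H(S) = (-3 + S)*(2*S) = 2*S*(-3 + S))
f(h) = 5 - h
o(J) = 5*J + 10*J*(-3 + J) (o(J) = (J + 2*J*(-3 + J))*5 = 5*J + 10*J*(-3 + J))
486*o(f(C)) + 268 = 486*(5*(5 - 1*1)*(-5 + 2*(5 - 1*1))) + 268 = 486*(5*(5 - 1)*(-5 + 2*(5 - 1))) + 268 = 486*(5*4*(-5 + 2*4)) + 268 = 486*(5*4*(-5 + 8)) + 268 = 486*(5*4*3) + 268 = 486*60 + 268 = 29160 + 268 = 29428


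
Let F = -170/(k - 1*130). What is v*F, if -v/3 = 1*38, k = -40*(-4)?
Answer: 646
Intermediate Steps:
k = 160
v = -114 (v = -3*38 = -114)
F = -17/3 (F = -170/(160 - 1*130) = -170/(160 - 130) = -170/30 = -170*1/30 = -17/3 ≈ -5.6667)
v*F = -114*(-17/3) = 646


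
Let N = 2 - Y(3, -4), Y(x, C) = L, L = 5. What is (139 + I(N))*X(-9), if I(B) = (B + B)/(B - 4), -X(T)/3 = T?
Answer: 26433/7 ≈ 3776.1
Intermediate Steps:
Y(x, C) = 5
X(T) = -3*T
N = -3 (N = 2 - 1*5 = 2 - 5 = -3)
I(B) = 2*B/(-4 + B) (I(B) = (2*B)/(-4 + B) = 2*B/(-4 + B))
(139 + I(N))*X(-9) = (139 + 2*(-3)/(-4 - 3))*(-3*(-9)) = (139 + 2*(-3)/(-7))*27 = (139 + 2*(-3)*(-⅐))*27 = (139 + 6/7)*27 = (979/7)*27 = 26433/7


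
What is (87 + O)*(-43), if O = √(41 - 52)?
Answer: -3741 - 43*I*√11 ≈ -3741.0 - 142.61*I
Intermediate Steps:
O = I*√11 (O = √(-11) = I*√11 ≈ 3.3166*I)
(87 + O)*(-43) = (87 + I*√11)*(-43) = -3741 - 43*I*√11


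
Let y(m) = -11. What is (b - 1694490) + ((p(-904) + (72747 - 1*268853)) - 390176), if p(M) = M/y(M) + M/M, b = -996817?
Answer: -36052564/11 ≈ -3.2775e+6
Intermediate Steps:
p(M) = 1 - M/11 (p(M) = M/(-11) + M/M = M*(-1/11) + 1 = -M/11 + 1 = 1 - M/11)
(b - 1694490) + ((p(-904) + (72747 - 1*268853)) - 390176) = (-996817 - 1694490) + (((1 - 1/11*(-904)) + (72747 - 1*268853)) - 390176) = -2691307 + (((1 + 904/11) + (72747 - 268853)) - 390176) = -2691307 + ((915/11 - 196106) - 390176) = -2691307 + (-2156251/11 - 390176) = -2691307 - 6448187/11 = -36052564/11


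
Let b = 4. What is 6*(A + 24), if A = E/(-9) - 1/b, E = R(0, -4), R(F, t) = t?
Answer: 871/6 ≈ 145.17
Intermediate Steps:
E = -4
A = 7/36 (A = -4/(-9) - 1/4 = -4*(-⅑) - 1*¼ = 4/9 - ¼ = 7/36 ≈ 0.19444)
6*(A + 24) = 6*(7/36 + 24) = 6*(871/36) = 871/6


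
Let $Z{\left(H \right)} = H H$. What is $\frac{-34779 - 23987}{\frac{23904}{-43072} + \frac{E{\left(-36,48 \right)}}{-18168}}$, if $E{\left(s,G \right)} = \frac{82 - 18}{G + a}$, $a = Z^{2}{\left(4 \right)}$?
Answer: $\frac{853261076091}{8058244} \approx 1.0589 \cdot 10^{5}$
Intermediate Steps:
$Z{\left(H \right)} = H^{2}$
$a = 256$ ($a = \left(4^{2}\right)^{2} = 16^{2} = 256$)
$E{\left(s,G \right)} = \frac{64}{256 + G}$ ($E{\left(s,G \right)} = \frac{82 - 18}{G + 256} = \frac{64}{256 + G}$)
$\frac{-34779 - 23987}{\frac{23904}{-43072} + \frac{E{\left(-36,48 \right)}}{-18168}} = \frac{-34779 - 23987}{\frac{23904}{-43072} + \frac{64 \frac{1}{256 + 48}}{-18168}} = - \frac{58766}{23904 \left(- \frac{1}{43072}\right) + \frac{64}{304} \left(- \frac{1}{18168}\right)} = - \frac{58766}{- \frac{747}{1346} + 64 \cdot \frac{1}{304} \left(- \frac{1}{18168}\right)} = - \frac{58766}{- \frac{747}{1346} + \frac{4}{19} \left(- \frac{1}{18168}\right)} = - \frac{58766}{- \frac{747}{1346} - \frac{1}{86298}} = - \frac{58766}{- \frac{16116488}{29039277}} = \left(-58766\right) \left(- \frac{29039277}{16116488}\right) = \frac{853261076091}{8058244}$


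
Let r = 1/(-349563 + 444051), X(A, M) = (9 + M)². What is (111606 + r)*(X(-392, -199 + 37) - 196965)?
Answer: -152518521244527/7874 ≈ -1.9370e+10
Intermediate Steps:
r = 1/94488 ≈ 1.0583e-5
(111606 + r)*(X(-392, -199 + 37) - 196965) = (111606 + 1/94488)*((9 + (-199 + 37))² - 196965) = 10545427729*((9 - 162)² - 196965)/94488 = 10545427729*((-153)² - 196965)/94488 = 10545427729*(23409 - 196965)/94488 = (10545427729/94488)*(-173556) = -152518521244527/7874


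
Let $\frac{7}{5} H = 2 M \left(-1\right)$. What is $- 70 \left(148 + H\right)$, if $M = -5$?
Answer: $-10860$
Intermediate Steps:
$H = \frac{50}{7}$ ($H = \frac{5 \cdot 2 \left(-5\right) \left(-1\right)}{7} = \frac{5 \left(\left(-10\right) \left(-1\right)\right)}{7} = \frac{5}{7} \cdot 10 = \frac{50}{7} \approx 7.1429$)
$- 70 \left(148 + H\right) = - 70 \left(148 + \frac{50}{7}\right) = \left(-70\right) \frac{1086}{7} = -10860$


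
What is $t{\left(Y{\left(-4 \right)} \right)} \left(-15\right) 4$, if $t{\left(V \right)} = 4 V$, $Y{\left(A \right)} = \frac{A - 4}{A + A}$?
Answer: $-240$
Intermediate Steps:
$Y{\left(A \right)} = \frac{-4 + A}{2 A}$
$t{\left(Y{\left(-4 \right)} \right)} \left(-15\right) 4 = 4 \frac{-4 - 4}{2 \left(-4\right)} \left(-15\right) 4 = 4 \cdot \frac{1}{2} \left(- \frac{1}{4}\right) \left(-8\right) \left(-15\right) 4 = 4 \cdot 1 \left(-15\right) 4 = 4 \left(-15\right) 4 = \left(-60\right) 4 = -240$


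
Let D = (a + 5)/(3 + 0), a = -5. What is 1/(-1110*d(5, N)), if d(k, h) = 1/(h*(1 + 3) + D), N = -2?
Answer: 4/555 ≈ 0.0072072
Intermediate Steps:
D = 0 (D = (-5 + 5)/(3 + 0) = 0/3 = 0*(1/3) = 0)
d(k, h) = 1/(4*h) (d(k, h) = 1/(h*(1 + 3) + 0) = 1/(h*4 + 0) = 1/(4*h + 0) = 1/(4*h))
1/(-1110*d(5, N)) = 1/(-555/(2*(-2))) = 1/(-555*(-1)/(2*2)) = 1/(-1110*(-1/8)) = 1/(555/4) = 4/555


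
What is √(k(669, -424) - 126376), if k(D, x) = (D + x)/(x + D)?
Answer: 5*I*√5055 ≈ 355.49*I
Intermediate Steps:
k(D, x) = 1 (k(D, x) = (D + x)/(D + x) = 1)
√(k(669, -424) - 126376) = √(1 - 126376) = √(-126375) = 5*I*√5055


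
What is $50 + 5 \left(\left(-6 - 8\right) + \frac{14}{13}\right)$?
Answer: $- \frac{190}{13} \approx -14.615$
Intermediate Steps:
$50 + 5 \left(\left(-6 - 8\right) + \frac{14}{13}\right) = 50 + 5 \left(-14 + 14 \cdot \frac{1}{13}\right) = 50 + 5 \left(-14 + \frac{14}{13}\right) = 50 + 5 \left(- \frac{168}{13}\right) = 50 - \frac{840}{13} = - \frac{190}{13}$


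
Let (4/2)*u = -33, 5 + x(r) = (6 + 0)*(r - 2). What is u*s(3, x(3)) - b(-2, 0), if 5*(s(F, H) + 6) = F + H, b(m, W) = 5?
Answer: 404/5 ≈ 80.800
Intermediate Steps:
x(r) = -17 + 6*r (x(r) = -5 + (6 + 0)*(r - 2) = -5 + 6*(-2 + r) = -5 + (-12 + 6*r) = -17 + 6*r)
u = -33/2 (u = (½)*(-33) = -33/2 ≈ -16.500)
s(F, H) = -6 + F/5 + H/5 (s(F, H) = -6 + (F + H)/5 = -6 + (F/5 + H/5) = -6 + F/5 + H/5)
u*s(3, x(3)) - b(-2, 0) = -33*(-6 + (⅕)*3 + (-17 + 6*3)/5)/2 - 1*5 = -33*(-6 + ⅗ + (-17 + 18)/5)/2 - 5 = -33*(-6 + ⅗ + (⅕)*1)/2 - 5 = -33*(-6 + ⅗ + ⅕)/2 - 5 = -33/2*(-26/5) - 5 = 429/5 - 5 = 404/5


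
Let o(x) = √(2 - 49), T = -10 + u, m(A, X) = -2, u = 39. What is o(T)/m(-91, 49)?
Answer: -I*√47/2 ≈ -3.4278*I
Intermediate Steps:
T = 29 (T = -10 + 39 = 29)
o(x) = I*√47 (o(x) = √(-47) = I*√47)
o(T)/m(-91, 49) = (I*√47)/(-2) = (I*√47)*(-½) = -I*√47/2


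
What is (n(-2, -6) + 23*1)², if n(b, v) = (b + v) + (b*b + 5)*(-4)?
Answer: 441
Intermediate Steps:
n(b, v) = -20 + b + v - 4*b² (n(b, v) = (b + v) + (b² + 5)*(-4) = (b + v) + (5 + b²)*(-4) = (b + v) + (-20 - 4*b²) = -20 + b + v - 4*b²)
(n(-2, -6) + 23*1)² = ((-20 - 2 - 6 - 4*(-2)²) + 23*1)² = ((-20 - 2 - 6 - 4*4) + 23)² = ((-20 - 2 - 6 - 16) + 23)² = (-44 + 23)² = (-21)² = 441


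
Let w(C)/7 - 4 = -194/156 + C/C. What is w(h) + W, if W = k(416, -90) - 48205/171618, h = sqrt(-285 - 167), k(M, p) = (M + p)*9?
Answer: 3301945922/1115517 ≈ 2960.0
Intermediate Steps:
k(M, p) = 9*M + 9*p
h = 2*I*sqrt(113) (h = sqrt(-452) = 2*I*sqrt(113) ≈ 21.26*I)
w(C) = 2051/78 (w(C) = 28 + 7*(-194/156 + C/C) = 28 + 7*(-194*1/156 + 1) = 28 + 7*(-97/78 + 1) = 28 + 7*(-19/78) = 28 - 133/78 = 2051/78)
W = 503479007/171618 (W = (9*416 + 9*(-90)) - 48205/171618 = (3744 - 810) - 48205/171618 = 2934 - 1*48205/171618 = 2934 - 48205/171618 = 503479007/171618 ≈ 2933.7)
w(h) + W = 2051/78 + 503479007/171618 = 3301945922/1115517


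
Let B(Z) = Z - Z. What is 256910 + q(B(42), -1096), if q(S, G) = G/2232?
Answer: 71677753/279 ≈ 2.5691e+5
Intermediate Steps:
B(Z) = 0
q(S, G) = G/2232 (q(S, G) = G*(1/2232) = G/2232)
256910 + q(B(42), -1096) = 256910 + (1/2232)*(-1096) = 256910 - 137/279 = 71677753/279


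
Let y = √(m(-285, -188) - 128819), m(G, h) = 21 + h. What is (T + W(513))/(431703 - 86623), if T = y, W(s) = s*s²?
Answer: 135005697/345080 + 11*I*√1066/345080 ≈ 391.23 + 0.0010408*I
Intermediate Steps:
W(s) = s³
y = 11*I*√1066 (y = √((21 - 188) - 128819) = √(-167 - 128819) = √(-128986) = 11*I*√1066 ≈ 359.15*I)
T = 11*I*√1066 ≈ 359.15*I
(T + W(513))/(431703 - 86623) = (11*I*√1066 + 513³)/(431703 - 86623) = (11*I*√1066 + 135005697)/345080 = (135005697 + 11*I*√1066)*(1/345080) = 135005697/345080 + 11*I*√1066/345080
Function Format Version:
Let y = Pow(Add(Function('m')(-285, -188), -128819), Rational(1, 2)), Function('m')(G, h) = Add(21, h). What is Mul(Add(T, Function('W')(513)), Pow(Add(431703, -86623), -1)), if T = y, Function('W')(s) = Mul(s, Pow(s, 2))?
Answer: Add(Rational(135005697, 345080), Mul(Rational(11, 345080), I, Pow(1066, Rational(1, 2)))) ≈ Add(391.23, Mul(0.0010408, I))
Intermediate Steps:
Function('W')(s) = Pow(s, 3)
y = Mul(11, I, Pow(1066, Rational(1, 2))) (y = Pow(Add(Add(21, -188), -128819), Rational(1, 2)) = Pow(Add(-167, -128819), Rational(1, 2)) = Pow(-128986, Rational(1, 2)) = Mul(11, I, Pow(1066, Rational(1, 2))) ≈ Mul(359.15, I))
T = Mul(11, I, Pow(1066, Rational(1, 2))) ≈ Mul(359.15, I)
Mul(Add(T, Function('W')(513)), Pow(Add(431703, -86623), -1)) = Mul(Add(Mul(11, I, Pow(1066, Rational(1, 2))), Pow(513, 3)), Pow(Add(431703, -86623), -1)) = Mul(Add(Mul(11, I, Pow(1066, Rational(1, 2))), 135005697), Pow(345080, -1)) = Mul(Add(135005697, Mul(11, I, Pow(1066, Rational(1, 2)))), Rational(1, 345080)) = Add(Rational(135005697, 345080), Mul(Rational(11, 345080), I, Pow(1066, Rational(1, 2))))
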